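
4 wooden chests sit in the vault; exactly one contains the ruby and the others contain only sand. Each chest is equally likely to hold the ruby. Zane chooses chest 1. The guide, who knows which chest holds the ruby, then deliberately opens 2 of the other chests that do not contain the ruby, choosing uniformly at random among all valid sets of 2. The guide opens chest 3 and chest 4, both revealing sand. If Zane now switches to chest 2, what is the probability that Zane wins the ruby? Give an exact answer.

3/4

Apply Bayes' rule, conditioning on where the ruby actually is.
If it is in chest 1 (prior 1/4): the guide has 3 equally likely choices, so probability 1/3; weight (1/4)·(1/3) = 1/12.
If it is in chest 2 (prior 1/4): the guide has no choice, probability 1; weight (1/4)·1 = 1/4.
If it is in either of chests 3 and 4 (prior 1/4 each): that chest was opened and seen not to hold the prize — ruled out; weight (1/4)·0 = 0 each.
The weights sum to 1/3.
So P(the ruby in chest 2 | the guide opened chest 3 and chest 4) = (1/4) / (1/3) = 3/4.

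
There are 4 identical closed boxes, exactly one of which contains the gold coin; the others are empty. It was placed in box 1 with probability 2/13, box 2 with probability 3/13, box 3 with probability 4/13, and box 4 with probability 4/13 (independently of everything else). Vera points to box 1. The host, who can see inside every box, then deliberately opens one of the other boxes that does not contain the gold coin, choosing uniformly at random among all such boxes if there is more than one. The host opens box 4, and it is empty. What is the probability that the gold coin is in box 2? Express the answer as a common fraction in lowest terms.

Condition on the true location of the gold coin.
If it is in box 1 (prior 2/13): the host has 3 equally likely choices, so probability 1/3; weight (2/13)·(1/3) = 2/39.
If it is in box 2 (prior 3/13): the host has 2 equally likely choices, so probability 1/2; weight (3/13)·(1/2) = 3/26.
If it is in box 3 (prior 4/13): the host has 2 equally likely choices, so probability 1/2; weight (4/13)·(1/2) = 2/13.
If it is in box 4 (prior 4/13): the host opened box 4, so this case is ruled out; weight (4/13)·0 = 0.
The weights sum to 25/78.
So P(the gold coin in box 2 | the host opened box 4) = (3/26) / (25/78) = 9/25.

9/25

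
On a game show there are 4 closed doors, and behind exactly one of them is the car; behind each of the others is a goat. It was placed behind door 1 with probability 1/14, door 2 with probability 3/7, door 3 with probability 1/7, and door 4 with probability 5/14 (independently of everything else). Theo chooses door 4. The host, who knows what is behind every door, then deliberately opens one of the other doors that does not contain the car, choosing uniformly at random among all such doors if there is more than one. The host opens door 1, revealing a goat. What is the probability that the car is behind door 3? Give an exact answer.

3/17

Consider each possible location of the car in turn.
If it is behind door 1 (prior 1/14): the host opened door 1, so this case is ruled out; weight (1/14)·0 = 0.
If it is behind door 2 (prior 3/7): the host has 2 equally likely choices, so probability 1/2; weight (3/7)·(1/2) = 3/14.
If it is behind door 3 (prior 1/7): the host has 2 equally likely choices, so probability 1/2; weight (1/7)·(1/2) = 1/14.
If it is behind door 4 (prior 5/14): the host has 3 equally likely choices, so probability 1/3; weight (5/14)·(1/3) = 5/42.
The weights sum to 17/42.
So P(the car behind door 3 | the host opened door 1) = (1/14) / (17/42) = 3/17.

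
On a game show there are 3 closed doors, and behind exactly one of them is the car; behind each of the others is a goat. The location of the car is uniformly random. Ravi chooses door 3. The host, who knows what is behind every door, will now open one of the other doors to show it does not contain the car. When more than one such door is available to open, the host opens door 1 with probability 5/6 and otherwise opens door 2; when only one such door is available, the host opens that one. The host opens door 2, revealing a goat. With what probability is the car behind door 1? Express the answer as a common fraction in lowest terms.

6/7

Condition on the true location of the car.
If it is behind door 1 (prior 1/3): only door 2 is available, probability 1; weight (1/3)·1 = 1/3.
If it is behind door 2 (prior 1/3): the host opened door 2, so this case is ruled out; weight (1/3)·0 = 0.
If it is behind door 3 (prior 1/3): door 1 is available but not opened, probability 1/6; weight (1/3)·(1/6) = 1/18.
The weights sum to 7/18.
So P(the car behind door 1 | the host opened door 2) = (1/3) / (7/18) = 6/7.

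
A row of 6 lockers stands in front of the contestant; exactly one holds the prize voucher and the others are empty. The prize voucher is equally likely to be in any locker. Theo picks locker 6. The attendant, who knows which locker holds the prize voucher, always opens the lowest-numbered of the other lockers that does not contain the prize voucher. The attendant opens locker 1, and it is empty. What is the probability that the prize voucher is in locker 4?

1/5

Consider each possible location of the prize voucher in turn.
If it is in locker 1 (prior 1/6): the attendant opened locker 1, so this case is ruled out; weight (1/6)·0 = 0.
If it is in any of lockers 2, 3, 4, 5, and 6 (prior 1/6 each): locker 1 is the lowest-numbered option available, probability 1; weight (1/6)·1 = 1/6 each.
The weights sum to 5/6.
So P(the prize voucher in locker 4 | the attendant opened locker 1) = (1/6) / (5/6) = 1/5.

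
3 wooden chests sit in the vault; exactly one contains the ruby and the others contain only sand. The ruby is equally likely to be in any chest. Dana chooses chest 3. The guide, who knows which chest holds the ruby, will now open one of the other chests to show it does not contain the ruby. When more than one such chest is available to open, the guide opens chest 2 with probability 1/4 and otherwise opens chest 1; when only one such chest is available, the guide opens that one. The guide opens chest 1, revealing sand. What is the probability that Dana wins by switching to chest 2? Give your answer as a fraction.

Consider each possible location of the ruby in turn.
If it is in chest 1 (prior 1/3): the guide opened chest 1, so this case is ruled out; weight (1/3)·0 = 0.
If it is in chest 2 (prior 1/3): only chest 1 is available, probability 1; weight (1/3)·1 = 1/3.
If it is in chest 3 (prior 1/3): chest 2 is available but not opened, probability 3/4; weight (1/3)·(3/4) = 1/4.
The weights sum to 7/12.
So P(the ruby in chest 2 | the guide opened chest 1) = (1/3) / (7/12) = 4/7.

4/7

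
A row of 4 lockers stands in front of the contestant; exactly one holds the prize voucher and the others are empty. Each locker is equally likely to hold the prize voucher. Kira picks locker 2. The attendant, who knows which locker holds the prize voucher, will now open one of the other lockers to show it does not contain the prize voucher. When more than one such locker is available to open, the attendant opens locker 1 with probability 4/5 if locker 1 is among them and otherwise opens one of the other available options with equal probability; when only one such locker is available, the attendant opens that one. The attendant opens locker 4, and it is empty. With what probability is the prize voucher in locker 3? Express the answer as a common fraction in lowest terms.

Condition on the true location of the prize voucher.
If it is in locker 1 (prior 1/4): locker 1 holds the prize so is unavailable; the attendant chooses uniformly among the 2 others, probability 1/2; weight (1/4)·(1/2) = 1/8.
If it is in locker 2 (prior 1/4): locker 1 is available but not opened; locker 4 gets probability (1 − 4/5)/2 = 1/10; weight (1/4)·(1/10) = 1/40.
If it is in locker 3 (prior 1/4): locker 1 is available but not opened, probability 1/5; weight (1/4)·(1/5) = 1/20.
If it is in locker 4 (prior 1/4): the attendant opened locker 4, so this case is ruled out; weight (1/4)·0 = 0.
The weights sum to 1/5.
So P(the prize voucher in locker 3 | the attendant opened locker 4) = (1/20) / (1/5) = 1/4.

1/4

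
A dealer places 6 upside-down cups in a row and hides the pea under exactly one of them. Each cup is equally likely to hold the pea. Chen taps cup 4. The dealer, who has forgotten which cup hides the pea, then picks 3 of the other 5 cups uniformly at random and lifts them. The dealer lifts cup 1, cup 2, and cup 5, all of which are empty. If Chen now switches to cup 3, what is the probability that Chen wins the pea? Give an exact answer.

Condition on the true location of the pea.
If it is under any of cups 1, 2, and 5 (prior 1/6 each): that cup was opened and seen not to hold the prize — ruled out; weight (1/6)·0 = 0 each.
If it is under any of cups 3, 4, and 6 (prior 1/6 each): the dealer picks exactly this set with probability 1/10 regardless, and none is the prize; weight (1/6)·(1/10) = 1/60 each.
The weights sum to 1/20.
So P(the pea under cup 3 | the dealer opened cup 1, cup 2, and cup 5) = (1/60) / (1/20) = 1/3.

1/3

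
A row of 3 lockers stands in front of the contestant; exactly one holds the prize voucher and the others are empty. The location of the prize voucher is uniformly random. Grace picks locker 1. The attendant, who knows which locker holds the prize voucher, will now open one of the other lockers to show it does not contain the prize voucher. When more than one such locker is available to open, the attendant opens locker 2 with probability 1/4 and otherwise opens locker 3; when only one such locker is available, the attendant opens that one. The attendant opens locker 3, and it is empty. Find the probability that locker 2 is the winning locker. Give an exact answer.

Apply Bayes' rule, conditioning on where the prize voucher actually is.
If it is in locker 1 (prior 1/3): locker 2 is available but not opened, probability 3/4; weight (1/3)·(3/4) = 1/4.
If it is in locker 2 (prior 1/3): only locker 3 is available, probability 1; weight (1/3)·1 = 1/3.
If it is in locker 3 (prior 1/3): the attendant opened locker 3, so this case is ruled out; weight (1/3)·0 = 0.
The weights sum to 7/12.
So P(the prize voucher in locker 2 | the attendant opened locker 3) = (1/3) / (7/12) = 4/7.

4/7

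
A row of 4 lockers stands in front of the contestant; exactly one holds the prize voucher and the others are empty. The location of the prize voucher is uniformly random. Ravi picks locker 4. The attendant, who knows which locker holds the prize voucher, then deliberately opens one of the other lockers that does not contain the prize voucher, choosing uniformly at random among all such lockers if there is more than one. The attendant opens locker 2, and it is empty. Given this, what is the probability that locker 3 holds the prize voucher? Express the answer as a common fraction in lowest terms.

3/8

Consider each possible location of the prize voucher in turn.
If it is in either of lockers 1 and 3 (prior 1/4 each): the attendant has 2 equally likely choices, so probability 1/2; weight (1/4)·(1/2) = 1/8 each.
If it is in locker 2 (prior 1/4): the attendant opened locker 2, so this case is ruled out; weight (1/4)·0 = 0.
If it is in locker 4 (prior 1/4): the attendant has 3 equally likely choices, so probability 1/3; weight (1/4)·(1/3) = 1/12.
The weights sum to 1/3.
So P(the prize voucher in locker 3 | the attendant opened locker 2) = (1/8) / (1/3) = 3/8.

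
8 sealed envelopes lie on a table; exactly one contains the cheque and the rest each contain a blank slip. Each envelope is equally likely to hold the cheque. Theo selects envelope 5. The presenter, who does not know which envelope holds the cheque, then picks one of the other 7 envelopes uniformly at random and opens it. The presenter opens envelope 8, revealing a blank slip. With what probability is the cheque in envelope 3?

Condition on the true location of the cheque.
If it is in any of envelopes 1, 2, 3, 4, 5, 6, and 7 (prior 1/8 each): the presenter picks envelope 8 with probability 1/7 regardless, and it is not the prize; weight (1/8)·(1/7) = 1/56 each.
If it is in envelope 8 (prior 1/8): the presenter opened envelope 8, so this case is ruled out; weight (1/8)·0 = 0.
The weights sum to 1/8.
So P(the cheque in envelope 3 | the presenter opened envelope 8) = (1/56) / (1/8) = 1/7.

1/7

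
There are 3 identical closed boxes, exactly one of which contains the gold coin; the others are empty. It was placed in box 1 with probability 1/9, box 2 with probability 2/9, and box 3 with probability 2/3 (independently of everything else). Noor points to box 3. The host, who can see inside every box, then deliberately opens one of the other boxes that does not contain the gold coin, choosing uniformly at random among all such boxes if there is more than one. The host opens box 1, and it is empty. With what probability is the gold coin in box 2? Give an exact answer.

2/5

Consider each possible location of the gold coin in turn.
If it is in box 1 (prior 1/9): the host opened box 1, so this case is ruled out; weight (1/9)·0 = 0.
If it is in box 2 (prior 2/9): the host has no choice, probability 1; weight (2/9)·1 = 2/9.
If it is in box 3 (prior 2/3): the host has 2 equally likely choices, so probability 1/2; weight (2/3)·(1/2) = 1/3.
The weights sum to 5/9.
So P(the gold coin in box 2 | the host opened box 1) = (2/9) / (5/9) = 2/5.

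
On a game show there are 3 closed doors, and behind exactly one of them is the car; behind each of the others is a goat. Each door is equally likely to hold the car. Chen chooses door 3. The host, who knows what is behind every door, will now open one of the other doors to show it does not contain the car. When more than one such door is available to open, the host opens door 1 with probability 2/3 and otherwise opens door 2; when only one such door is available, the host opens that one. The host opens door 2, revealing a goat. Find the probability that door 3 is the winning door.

1/4

Consider each possible location of the car in turn.
If it is behind door 1 (prior 1/3): only door 2 is available, probability 1; weight (1/3)·1 = 1/3.
If it is behind door 2 (prior 1/3): the host opened door 2, so this case is ruled out; weight (1/3)·0 = 0.
If it is behind door 3 (prior 1/3): door 1 is available but not opened, probability 1/3; weight (1/3)·(1/3) = 1/9.
The weights sum to 4/9.
So P(the car behind door 3 | the host opened door 2) = (1/9) / (4/9) = 1/4.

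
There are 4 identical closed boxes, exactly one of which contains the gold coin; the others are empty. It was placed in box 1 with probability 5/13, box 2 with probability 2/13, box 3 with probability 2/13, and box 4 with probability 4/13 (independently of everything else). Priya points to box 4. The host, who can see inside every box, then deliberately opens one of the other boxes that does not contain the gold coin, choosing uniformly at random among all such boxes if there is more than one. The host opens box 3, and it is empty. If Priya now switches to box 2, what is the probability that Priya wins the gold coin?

6/29

Consider each possible location of the gold coin in turn.
If it is in box 1 (prior 5/13): the host has 2 equally likely choices, so probability 1/2; weight (5/13)·(1/2) = 5/26.
If it is in box 2 (prior 2/13): the host has 2 equally likely choices, so probability 1/2; weight (2/13)·(1/2) = 1/13.
If it is in box 3 (prior 2/13): the host opened box 3, so this case is ruled out; weight (2/13)·0 = 0.
If it is in box 4 (prior 4/13): the host has 3 equally likely choices, so probability 1/3; weight (4/13)·(1/3) = 4/39.
The weights sum to 29/78.
So P(the gold coin in box 2 | the host opened box 3) = (1/13) / (29/78) = 6/29.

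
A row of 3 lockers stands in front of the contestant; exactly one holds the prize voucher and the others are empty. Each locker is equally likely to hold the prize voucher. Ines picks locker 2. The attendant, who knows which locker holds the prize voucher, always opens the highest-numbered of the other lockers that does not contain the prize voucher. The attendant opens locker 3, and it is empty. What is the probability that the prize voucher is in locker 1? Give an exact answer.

1/2

Apply Bayes' rule, conditioning on where the prize voucher actually is.
If it is in either of lockers 1 and 2 (prior 1/3 each): locker 3 is the highest-numbered option available, probability 1; weight (1/3)·1 = 1/3 each.
If it is in locker 3 (prior 1/3): the attendant opened locker 3, so this case is ruled out; weight (1/3)·0 = 0.
The weights sum to 2/3.
So P(the prize voucher in locker 1 | the attendant opened locker 3) = (1/3) / (2/3) = 1/2.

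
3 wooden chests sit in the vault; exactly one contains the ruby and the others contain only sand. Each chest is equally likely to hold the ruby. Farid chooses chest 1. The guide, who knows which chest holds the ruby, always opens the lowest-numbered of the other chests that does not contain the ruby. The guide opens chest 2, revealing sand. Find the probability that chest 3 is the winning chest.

1/2

Condition on the true location of the ruby.
If it is in either of chests 1 and 3 (prior 1/3 each): chest 2 is the lowest-numbered option available, probability 1; weight (1/3)·1 = 1/3 each.
If it is in chest 2 (prior 1/3): the guide opened chest 2, so this case is ruled out; weight (1/3)·0 = 0.
The weights sum to 2/3.
So P(the ruby in chest 3 | the guide opened chest 2) = (1/3) / (2/3) = 1/2.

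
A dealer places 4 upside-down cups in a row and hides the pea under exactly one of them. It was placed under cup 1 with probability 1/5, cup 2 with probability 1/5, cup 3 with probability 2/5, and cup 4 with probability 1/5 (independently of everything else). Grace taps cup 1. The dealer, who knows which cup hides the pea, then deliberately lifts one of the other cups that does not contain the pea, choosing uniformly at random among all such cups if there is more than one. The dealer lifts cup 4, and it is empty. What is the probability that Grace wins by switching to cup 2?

3/11

Condition on the true location of the pea.
If it is under cup 1 (prior 1/5): the dealer has 3 equally likely choices, so probability 1/3; weight (1/5)·(1/3) = 1/15.
If it is under cup 2 (prior 1/5): the dealer has 2 equally likely choices, so probability 1/2; weight (1/5)·(1/2) = 1/10.
If it is under cup 3 (prior 2/5): the dealer has 2 equally likely choices, so probability 1/2; weight (2/5)·(1/2) = 1/5.
If it is under cup 4 (prior 1/5): the dealer opened cup 4, so this case is ruled out; weight (1/5)·0 = 0.
The weights sum to 11/30.
So P(the pea under cup 2 | the dealer opened cup 4) = (1/10) / (11/30) = 3/11.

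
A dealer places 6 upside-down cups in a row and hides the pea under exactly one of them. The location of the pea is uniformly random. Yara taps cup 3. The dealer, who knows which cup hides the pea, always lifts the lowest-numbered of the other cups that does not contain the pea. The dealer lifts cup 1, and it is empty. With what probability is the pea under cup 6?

1/5

Condition on the true location of the pea.
If it is under cup 1 (prior 1/6): the dealer opened cup 1, so this case is ruled out; weight (1/6)·0 = 0.
If it is under any of cups 2, 3, 4, 5, and 6 (prior 1/6 each): cup 1 is the lowest-numbered option available, probability 1; weight (1/6)·1 = 1/6 each.
The weights sum to 5/6.
So P(the pea under cup 6 | the dealer opened cup 1) = (1/6) / (5/6) = 1/5.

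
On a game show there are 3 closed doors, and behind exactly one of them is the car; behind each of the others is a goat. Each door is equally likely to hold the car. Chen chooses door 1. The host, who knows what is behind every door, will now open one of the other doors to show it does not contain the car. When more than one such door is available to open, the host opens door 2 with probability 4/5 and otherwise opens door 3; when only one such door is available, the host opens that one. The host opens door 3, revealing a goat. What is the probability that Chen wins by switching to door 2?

Condition on the true location of the car.
If it is behind door 1 (prior 1/3): door 2 is available but not opened, probability 1/5; weight (1/3)·(1/5) = 1/15.
If it is behind door 2 (prior 1/3): only door 3 is available, probability 1; weight (1/3)·1 = 1/3.
If it is behind door 3 (prior 1/3): the host opened door 3, so this case is ruled out; weight (1/3)·0 = 0.
The weights sum to 2/5.
So P(the car behind door 2 | the host opened door 3) = (1/3) / (2/5) = 5/6.

5/6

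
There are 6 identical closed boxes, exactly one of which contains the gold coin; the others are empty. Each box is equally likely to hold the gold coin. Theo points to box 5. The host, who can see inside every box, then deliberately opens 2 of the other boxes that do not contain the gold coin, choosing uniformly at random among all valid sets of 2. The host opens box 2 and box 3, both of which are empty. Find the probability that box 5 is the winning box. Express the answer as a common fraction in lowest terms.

Consider each possible location of the gold coin in turn.
If it is in any of boxes 1, 4, and 6 (prior 1/6 each): the host has 6 equally likely choices, so probability 1/6; weight (1/6)·(1/6) = 1/36 each.
If it is in either of boxes 2 and 3 (prior 1/6 each): that box was opened and seen not to hold the prize — ruled out; weight (1/6)·0 = 0 each.
If it is in box 5 (prior 1/6): the host has 10 equally likely choices, so probability 1/10; weight (1/6)·(1/10) = 1/60.
The weights sum to 1/10.
So P(the gold coin in box 5 | the host opened box 2 and box 3) = (1/60) / (1/10) = 1/6.

1/6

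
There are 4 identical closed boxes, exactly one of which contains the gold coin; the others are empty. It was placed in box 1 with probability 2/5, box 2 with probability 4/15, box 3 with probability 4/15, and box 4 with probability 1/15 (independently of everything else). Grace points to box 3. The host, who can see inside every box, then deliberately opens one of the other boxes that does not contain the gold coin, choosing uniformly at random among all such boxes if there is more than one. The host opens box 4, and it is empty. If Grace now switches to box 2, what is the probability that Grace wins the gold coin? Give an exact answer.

6/19

Condition on the true location of the gold coin.
If it is in box 1 (prior 2/5): the host has 2 equally likely choices, so probability 1/2; weight (2/5)·(1/2) = 1/5.
If it is in box 2 (prior 4/15): the host has 2 equally likely choices, so probability 1/2; weight (4/15)·(1/2) = 2/15.
If it is in box 3 (prior 4/15): the host has 3 equally likely choices, so probability 1/3; weight (4/15)·(1/3) = 4/45.
If it is in box 4 (prior 1/15): the host opened box 4, so this case is ruled out; weight (1/15)·0 = 0.
The weights sum to 19/45.
So P(the gold coin in box 2 | the host opened box 4) = (2/15) / (19/45) = 6/19.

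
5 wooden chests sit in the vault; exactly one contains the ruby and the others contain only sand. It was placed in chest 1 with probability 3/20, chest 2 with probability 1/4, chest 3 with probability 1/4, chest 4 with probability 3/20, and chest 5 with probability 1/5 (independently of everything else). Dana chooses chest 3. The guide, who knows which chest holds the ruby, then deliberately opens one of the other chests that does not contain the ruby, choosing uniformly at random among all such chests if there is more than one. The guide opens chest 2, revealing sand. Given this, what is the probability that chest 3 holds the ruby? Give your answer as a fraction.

3/11

Condition on the true location of the ruby.
If it is in either of chests 1 and 4 (prior 3/20 each): the guide has 3 equally likely choices, so probability 1/3; weight (3/20)·(1/3) = 1/20 each.
If it is in chest 2 (prior 1/4): the guide opened chest 2, so this case is ruled out; weight (1/4)·0 = 0.
If it is in chest 3 (prior 1/4): the guide has 4 equally likely choices, so probability 1/4; weight (1/4)·(1/4) = 1/16.
If it is in chest 5 (prior 1/5): the guide has 3 equally likely choices, so probability 1/3; weight (1/5)·(1/3) = 1/15.
The weights sum to 11/48.
So P(the ruby in chest 3 | the guide opened chest 2) = (1/16) / (11/48) = 3/11.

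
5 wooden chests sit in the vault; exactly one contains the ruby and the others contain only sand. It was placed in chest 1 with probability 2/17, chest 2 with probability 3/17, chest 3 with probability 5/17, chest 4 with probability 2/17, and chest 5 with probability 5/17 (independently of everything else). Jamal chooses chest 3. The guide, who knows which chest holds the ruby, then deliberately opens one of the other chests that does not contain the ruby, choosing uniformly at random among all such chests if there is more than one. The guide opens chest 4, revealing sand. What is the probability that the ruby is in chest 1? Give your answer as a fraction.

Apply Bayes' rule, conditioning on where the ruby actually is.
If it is in chest 1 (prior 2/17): the guide has 3 equally likely choices, so probability 1/3; weight (2/17)·(1/3) = 2/51.
If it is in chest 2 (prior 3/17): the guide has 3 equally likely choices, so probability 1/3; weight (3/17)·(1/3) = 1/17.
If it is in chest 3 (prior 5/17): the guide has 4 equally likely choices, so probability 1/4; weight (5/17)·(1/4) = 5/68.
If it is in chest 4 (prior 2/17): the guide opened chest 4, so this case is ruled out; weight (2/17)·0 = 0.
If it is in chest 5 (prior 5/17): the guide has 3 equally likely choices, so probability 1/3; weight (5/17)·(1/3) = 5/51.
The weights sum to 55/204.
So P(the ruby in chest 1 | the guide opened chest 4) = (2/51) / (55/204) = 8/55.

8/55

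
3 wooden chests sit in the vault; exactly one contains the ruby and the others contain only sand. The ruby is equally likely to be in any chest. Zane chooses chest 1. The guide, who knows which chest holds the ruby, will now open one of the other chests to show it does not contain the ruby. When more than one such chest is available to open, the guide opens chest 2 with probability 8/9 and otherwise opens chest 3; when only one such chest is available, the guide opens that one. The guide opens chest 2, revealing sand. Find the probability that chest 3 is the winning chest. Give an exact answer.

Consider each possible location of the ruby in turn.
If it is in chest 1 (prior 1/3): chest 2 is available, opened with probability 8/9; weight (1/3)·(8/9) = 8/27.
If it is in chest 2 (prior 1/3): the guide opened chest 2, so this case is ruled out; weight (1/3)·0 = 0.
If it is in chest 3 (prior 1/3): only chest 2 is available, probability 1; weight (1/3)·1 = 1/3.
The weights sum to 17/27.
So P(the ruby in chest 3 | the guide opened chest 2) = (1/3) / (17/27) = 9/17.

9/17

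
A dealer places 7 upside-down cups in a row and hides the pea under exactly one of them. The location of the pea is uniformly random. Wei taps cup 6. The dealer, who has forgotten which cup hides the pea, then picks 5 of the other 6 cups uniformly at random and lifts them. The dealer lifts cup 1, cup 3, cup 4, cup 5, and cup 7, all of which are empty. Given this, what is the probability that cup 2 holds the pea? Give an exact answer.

Because the dealer chose which cups to lift without knowing where the pea is, the choice is independent of the prize location. Learning that none of the 5 opened cups holds the pea simply rules out those 5 locations and leaves the remaining 2 cups still equally likely by symmetry.
So P(the pea under cup 2) = 1/2.

1/2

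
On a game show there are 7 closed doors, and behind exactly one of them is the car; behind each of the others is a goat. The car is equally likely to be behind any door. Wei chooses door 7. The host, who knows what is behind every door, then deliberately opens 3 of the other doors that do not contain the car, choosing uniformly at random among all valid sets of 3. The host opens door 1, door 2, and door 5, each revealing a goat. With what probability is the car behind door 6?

2/7

Condition on the true location of the car.
If it is behind any of doors 1, 2, and 5 (prior 1/7 each): that door was opened and seen not to hold the prize — ruled out; weight (1/7)·0 = 0 each.
If it is behind any of doors 3, 4, and 6 (prior 1/7 each): the host has 10 equally likely choices, so probability 1/10; weight (1/7)·(1/10) = 1/70 each.
If it is behind door 7 (prior 1/7): the host has 20 equally likely choices, so probability 1/20; weight (1/7)·(1/20) = 1/140.
The weights sum to 1/20.
So P(the car behind door 6 | the host opened door 1, door 2, and door 5) = (1/70) / (1/20) = 2/7.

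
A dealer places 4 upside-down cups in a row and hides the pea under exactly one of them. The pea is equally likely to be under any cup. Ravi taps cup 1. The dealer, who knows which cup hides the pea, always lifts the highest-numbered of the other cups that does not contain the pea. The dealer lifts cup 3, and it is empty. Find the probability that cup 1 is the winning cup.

Condition on the true location of the pea.
If it is under either of cups 1 and 2 (prior 1/4 each): the dealer would have opened cup 4 instead, probability 0; weight (1/4)·0 = 0 each.
If it is under cup 3 (prior 1/4): the dealer opened cup 3, so this case is ruled out; weight (1/4)·0 = 0.
If it is under cup 4 (prior 1/4): cup 3 is the highest-numbered option available, probability 1; weight (1/4)·1 = 1/4.
The weights sum to 1/4.
So P(the pea under cup 1 | the dealer opened cup 3) = 0 / (1/4) = 0.

0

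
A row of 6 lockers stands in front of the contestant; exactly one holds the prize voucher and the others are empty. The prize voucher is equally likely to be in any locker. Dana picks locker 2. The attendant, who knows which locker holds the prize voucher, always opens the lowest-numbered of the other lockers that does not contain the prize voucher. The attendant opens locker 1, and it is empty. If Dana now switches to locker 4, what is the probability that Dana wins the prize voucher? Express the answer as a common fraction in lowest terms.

1/5

Consider each possible location of the prize voucher in turn.
If it is in locker 1 (prior 1/6): the attendant opened locker 1, so this case is ruled out; weight (1/6)·0 = 0.
If it is in any of lockers 2, 3, 4, 5, and 6 (prior 1/6 each): locker 1 is the lowest-numbered option available, probability 1; weight (1/6)·1 = 1/6 each.
The weights sum to 5/6.
So P(the prize voucher in locker 4 | the attendant opened locker 1) = (1/6) / (5/6) = 1/5.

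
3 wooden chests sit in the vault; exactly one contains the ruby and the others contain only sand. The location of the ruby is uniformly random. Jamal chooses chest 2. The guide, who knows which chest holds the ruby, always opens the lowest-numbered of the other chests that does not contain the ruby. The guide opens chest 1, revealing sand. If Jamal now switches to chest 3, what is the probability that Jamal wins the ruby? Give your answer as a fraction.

1/2

Consider each possible location of the ruby in turn.
If it is in chest 1 (prior 1/3): the guide opened chest 1, so this case is ruled out; weight (1/3)·0 = 0.
If it is in either of chests 2 and 3 (prior 1/3 each): chest 1 is the lowest-numbered option available, probability 1; weight (1/3)·1 = 1/3 each.
The weights sum to 2/3.
So P(the ruby in chest 3 | the guide opened chest 1) = (1/3) / (2/3) = 1/2.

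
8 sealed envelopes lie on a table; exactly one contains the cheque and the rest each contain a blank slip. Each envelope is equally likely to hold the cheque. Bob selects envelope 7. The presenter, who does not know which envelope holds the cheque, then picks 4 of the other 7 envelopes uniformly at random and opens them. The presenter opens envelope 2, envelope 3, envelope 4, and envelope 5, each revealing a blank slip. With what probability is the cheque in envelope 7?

1/4

Apply Bayes' rule, conditioning on where the cheque actually is.
If it is in any of envelopes 1, 6, 7, and 8 (prior 1/8 each): the presenter picks exactly this set with probability 1/35 regardless, and none is the prize; weight (1/8)·(1/35) = 1/280 each.
If it is in any of envelopes 2, 3, 4, and 5 (prior 1/8 each): that envelope was opened and seen not to hold the prize — ruled out; weight (1/8)·0 = 0 each.
The weights sum to 1/70.
So P(the cheque in envelope 7 | the presenter opened envelope 2, envelope 3, envelope 4, and envelope 5) = (1/280) / (1/70) = 1/4.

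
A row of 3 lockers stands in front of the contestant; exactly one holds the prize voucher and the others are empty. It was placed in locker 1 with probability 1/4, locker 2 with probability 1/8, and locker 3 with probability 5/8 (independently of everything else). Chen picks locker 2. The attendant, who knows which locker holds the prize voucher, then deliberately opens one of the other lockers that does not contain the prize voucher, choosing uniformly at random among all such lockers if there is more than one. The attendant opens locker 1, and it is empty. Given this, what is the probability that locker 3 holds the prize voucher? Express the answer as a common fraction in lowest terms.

Consider each possible location of the prize voucher in turn.
If it is in locker 1 (prior 1/4): the attendant opened locker 1, so this case is ruled out; weight (1/4)·0 = 0.
If it is in locker 2 (prior 1/8): the attendant has 2 equally likely choices, so probability 1/2; weight (1/8)·(1/2) = 1/16.
If it is in locker 3 (prior 5/8): the attendant has no choice, probability 1; weight (5/8)·1 = 5/8.
The weights sum to 11/16.
So P(the prize voucher in locker 3 | the attendant opened locker 1) = (5/8) / (11/16) = 10/11.

10/11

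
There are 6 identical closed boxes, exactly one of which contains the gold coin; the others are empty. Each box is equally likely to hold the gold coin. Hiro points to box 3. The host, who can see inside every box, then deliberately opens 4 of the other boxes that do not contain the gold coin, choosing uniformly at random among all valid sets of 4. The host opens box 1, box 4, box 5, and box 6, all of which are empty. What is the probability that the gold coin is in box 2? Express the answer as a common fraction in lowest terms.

Consider each possible location of the gold coin in turn.
If it is in any of boxes 1, 4, 5, and 6 (prior 1/6 each): that box was opened and seen not to hold the prize — ruled out; weight (1/6)·0 = 0 each.
If it is in box 2 (prior 1/6): the host has no choice, probability 1; weight (1/6)·1 = 1/6.
If it is in box 3 (prior 1/6): the host has 5 equally likely choices, so probability 1/5; weight (1/6)·(1/5) = 1/30.
The weights sum to 1/5.
So P(the gold coin in box 2 | the host opened box 1, box 4, box 5, and box 6) = (1/6) / (1/5) = 5/6.

5/6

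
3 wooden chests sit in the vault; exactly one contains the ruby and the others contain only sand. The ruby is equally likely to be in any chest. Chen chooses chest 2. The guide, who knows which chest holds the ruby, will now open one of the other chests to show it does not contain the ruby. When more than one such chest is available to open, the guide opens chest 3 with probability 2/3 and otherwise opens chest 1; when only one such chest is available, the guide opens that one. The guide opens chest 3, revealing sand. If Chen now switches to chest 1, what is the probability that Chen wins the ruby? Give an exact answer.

Condition on the true location of the ruby.
If it is in chest 1 (prior 1/3): only chest 3 is available, probability 1; weight (1/3)·1 = 1/3.
If it is in chest 2 (prior 1/3): chest 3 is available, opened with probability 2/3; weight (1/3)·(2/3) = 2/9.
If it is in chest 3 (prior 1/3): the guide opened chest 3, so this case is ruled out; weight (1/3)·0 = 0.
The weights sum to 5/9.
So P(the ruby in chest 1 | the guide opened chest 3) = (1/3) / (5/9) = 3/5.

3/5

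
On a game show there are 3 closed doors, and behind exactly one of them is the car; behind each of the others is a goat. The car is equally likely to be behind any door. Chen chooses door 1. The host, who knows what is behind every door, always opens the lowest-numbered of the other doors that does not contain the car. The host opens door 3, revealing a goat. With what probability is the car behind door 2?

Consider each possible location of the car in turn.
If it is behind door 1 (prior 1/3): the host would have opened door 2 instead, probability 0; weight (1/3)·0 = 0.
If it is behind door 2 (prior 1/3): door 3 is the lowest-numbered option available, probability 1; weight (1/3)·1 = 1/3.
If it is behind door 3 (prior 1/3): the host opened door 3, so this case is ruled out; weight (1/3)·0 = 0.
The weights sum to 1/3.
So P(the car behind door 2 | the host opened door 3) = (1/3) / (1/3) = 1.

1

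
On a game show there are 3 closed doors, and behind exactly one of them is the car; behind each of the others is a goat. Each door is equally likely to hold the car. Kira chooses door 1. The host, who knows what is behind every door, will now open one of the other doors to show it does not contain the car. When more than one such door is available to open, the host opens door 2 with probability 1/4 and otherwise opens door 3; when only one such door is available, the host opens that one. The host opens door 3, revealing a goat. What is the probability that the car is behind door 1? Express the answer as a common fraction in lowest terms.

Condition on the true location of the car.
If it is behind door 1 (prior 1/3): door 2 is available but not opened, probability 3/4; weight (1/3)·(3/4) = 1/4.
If it is behind door 2 (prior 1/3): only door 3 is available, probability 1; weight (1/3)·1 = 1/3.
If it is behind door 3 (prior 1/3): the host opened door 3, so this case is ruled out; weight (1/3)·0 = 0.
The weights sum to 7/12.
So P(the car behind door 1 | the host opened door 3) = (1/4) / (7/12) = 3/7.

3/7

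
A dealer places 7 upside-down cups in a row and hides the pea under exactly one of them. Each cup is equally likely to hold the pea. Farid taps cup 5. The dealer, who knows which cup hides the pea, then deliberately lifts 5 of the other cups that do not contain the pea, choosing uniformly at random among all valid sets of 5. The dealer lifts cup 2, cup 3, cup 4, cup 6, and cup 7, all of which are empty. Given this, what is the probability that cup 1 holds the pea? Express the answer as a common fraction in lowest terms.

Condition on the true location of the pea.
If it is under cup 1 (prior 1/7): the dealer has no choice, probability 1; weight (1/7)·1 = 1/7.
If it is under any of cups 2, 3, 4, 6, and 7 (prior 1/7 each): that cup was opened and seen not to hold the prize — ruled out; weight (1/7)·0 = 0 each.
If it is under cup 5 (prior 1/7): the dealer has 6 equally likely choices, so probability 1/6; weight (1/7)·(1/6) = 1/42.
The weights sum to 1/6.
So P(the pea under cup 1 | the dealer opened cup 2, cup 3, cup 4, cup 6, and cup 7) = (1/7) / (1/6) = 6/7.

6/7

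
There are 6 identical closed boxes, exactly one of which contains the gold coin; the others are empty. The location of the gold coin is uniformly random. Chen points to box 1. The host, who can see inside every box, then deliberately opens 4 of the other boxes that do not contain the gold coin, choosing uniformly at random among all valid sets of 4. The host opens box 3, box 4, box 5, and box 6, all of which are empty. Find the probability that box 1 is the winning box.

Condition on the true location of the gold coin.
If it is in box 1 (prior 1/6): the host has 5 equally likely choices, so probability 1/5; weight (1/6)·(1/5) = 1/30.
If it is in box 2 (prior 1/6): the host has no choice, probability 1; weight (1/6)·1 = 1/6.
If it is in any of boxes 3, 4, 5, and 6 (prior 1/6 each): that box was opened and seen not to hold the prize — ruled out; weight (1/6)·0 = 0 each.
The weights sum to 1/5.
So P(the gold coin in box 1 | the host opened box 3, box 4, box 5, and box 6) = (1/30) / (1/5) = 1/6.

1/6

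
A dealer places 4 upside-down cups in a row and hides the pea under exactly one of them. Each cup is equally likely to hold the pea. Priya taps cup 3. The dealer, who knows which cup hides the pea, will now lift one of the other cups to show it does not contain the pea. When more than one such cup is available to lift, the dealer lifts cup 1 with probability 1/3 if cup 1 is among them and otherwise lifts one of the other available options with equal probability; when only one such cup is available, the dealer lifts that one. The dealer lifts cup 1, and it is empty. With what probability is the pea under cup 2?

Consider each possible location of the pea in turn.
If it is under cup 1 (prior 1/4): the dealer opened cup 1, so this case is ruled out; weight (1/4)·0 = 0.
If it is under any of cups 2, 3, and 4 (prior 1/4 each): cup 1 is available, opened with probability 1/3; weight (1/4)·(1/3) = 1/12 each.
The weights sum to 1/4.
So P(the pea under cup 2 | the dealer opened cup 1) = (1/12) / (1/4) = 1/3.

1/3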